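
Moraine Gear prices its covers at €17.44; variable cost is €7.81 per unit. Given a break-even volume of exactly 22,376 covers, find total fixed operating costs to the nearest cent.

Contribution margin per unit = €17.44 − €7.81 = €9.63.
Since BE = FC / CM, FC = 22,376 × €9.63 = €215,480.88.

€215,480.88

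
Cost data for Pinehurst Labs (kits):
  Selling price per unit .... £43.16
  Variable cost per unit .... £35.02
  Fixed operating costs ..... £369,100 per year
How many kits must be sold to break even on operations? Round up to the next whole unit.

45,344 kits

Contribution margin per unit = £43.16 − £35.02 = £8.14.
Break-even Q = £369,100 / £8.14 = 45,343.98 → 45,344 kits.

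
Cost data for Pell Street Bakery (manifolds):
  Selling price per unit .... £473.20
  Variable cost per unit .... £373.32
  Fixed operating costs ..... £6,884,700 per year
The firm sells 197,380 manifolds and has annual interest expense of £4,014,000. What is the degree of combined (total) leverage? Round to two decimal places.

2.24

Contribution at this volume is 197,380 × £99.88 = £19,714,314.40.
Operating income = contribution − fixed costs = £19,714,314.40 − £6,884,700 = £12,829,614.40. Interest = £4,014,000.00, so EBIT − I = £8,815,614.40.
Degree of total leverage = total CM / (EBIT − interest) = £19,714,314.40 / £8,815,614.40 = 2.2363.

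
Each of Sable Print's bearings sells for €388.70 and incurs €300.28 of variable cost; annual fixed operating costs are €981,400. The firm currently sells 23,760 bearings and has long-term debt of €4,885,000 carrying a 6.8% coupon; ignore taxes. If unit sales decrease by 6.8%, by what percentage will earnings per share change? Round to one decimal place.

Total contribution margin = 23,760 × €88.42 = €2,100,859.20.
Operating income = contribution − fixed costs = €2,100,859.20 − €981,400 = €1,119,459.20.
Interest = €332,180.00, so EBIT − I = €787,279.20.
DCL = total CM / (EBIT − I) = €2,100,859.20 / €787,279.20 = 2.6685.
%ΔEPS = DCL × %ΔSales = 2.6685 × -6.8% = -18.1%.

-18.1%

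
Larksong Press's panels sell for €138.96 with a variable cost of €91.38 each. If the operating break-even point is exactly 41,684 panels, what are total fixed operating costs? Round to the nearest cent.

€1,983,324.72

Unit CM = price − variable cost = €138.96 − €91.38 = €47.58.
Fixed costs = break-even units × CM = 41,684 × €47.58 = €1,983,324.72.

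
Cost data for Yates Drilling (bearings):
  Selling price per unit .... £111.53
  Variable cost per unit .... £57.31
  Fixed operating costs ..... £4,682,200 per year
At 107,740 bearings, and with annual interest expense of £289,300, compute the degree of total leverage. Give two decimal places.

6.71

At 107,740 units, contribution = 107,740 × £54.22 = £5,841,662.80.
Operating income = contribution − fixed costs = £5,841,662.80 − £4,682,200 = £1,159,462.80. Interest = £289,300.00.
DOL = £5,841,662.80 ÷ £1,159,462.80 = 5.0382; DFL = £1,159,462.80 ÷ £870,162.80 = 1.3325.
DCL = DOL × DFL = 5.0382 × 1.3325 = 6.7134.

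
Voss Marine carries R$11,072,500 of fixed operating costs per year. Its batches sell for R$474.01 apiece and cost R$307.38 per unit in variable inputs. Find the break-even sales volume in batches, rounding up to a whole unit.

66,450 batches

Unit CM = price − variable cost = R$474.01 − R$307.38 = R$166.63.
Break-even volume = fixed costs ÷ CM per unit = R$11,072,500 ÷ R$166.63 = 66,449.62, so 66,450 batches.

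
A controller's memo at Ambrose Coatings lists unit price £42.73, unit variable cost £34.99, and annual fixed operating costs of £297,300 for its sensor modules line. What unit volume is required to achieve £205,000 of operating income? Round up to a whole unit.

Each unit contributes £42.73 − £34.99 = £7.74.
Required volume = (fixed costs + target profit) ÷ CM = (£297,300 + £205,000) ÷ £7.74 = 64,896.64, so 64,897 sensor modules.

64,897 sensor modules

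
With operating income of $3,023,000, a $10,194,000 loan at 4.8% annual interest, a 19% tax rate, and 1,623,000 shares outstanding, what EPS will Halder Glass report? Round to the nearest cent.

Pre-tax income = $3,023,000 − $489,312.00 = $2,533,688.00.
Net income = $2,533,688.00 × (1 − 0.19) = $2,052,287.28.
EPS = $2,052,287.28 ÷ 1,623,000 = $1.26.

$1.26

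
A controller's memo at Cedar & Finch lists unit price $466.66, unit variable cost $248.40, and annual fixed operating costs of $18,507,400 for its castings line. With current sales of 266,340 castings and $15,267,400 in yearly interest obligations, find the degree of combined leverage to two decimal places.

2.39

Contribution at this volume is 266,340 × $218.26 = $58,131,368.40.
Operating income = contribution − fixed costs = $58,131,368.40 − $18,507,400 = $39,623,968.40. Interest = $15,267,400.00.
DOL = $58,131,368.40 ÷ $39,623,968.40 = 1.4671; DFL = $39,623,968.40 ÷ $24,356,568.40 = 1.6268.
Combined leverage = 1.4671 × 1.6268 = 2.3867.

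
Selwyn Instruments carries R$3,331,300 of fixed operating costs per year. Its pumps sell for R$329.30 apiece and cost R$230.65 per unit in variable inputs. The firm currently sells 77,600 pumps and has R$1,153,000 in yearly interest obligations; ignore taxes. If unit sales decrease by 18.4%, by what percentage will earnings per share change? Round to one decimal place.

-44.4%

At 77,600 units, contribution = 77,600 × R$98.65 = R$7,655,240.00.
Operating income = contribution − fixed costs = R$7,655,240.00 − R$3,331,300 = R$4,323,940.00.
After interest of R$1,153,000.00, pre-tax earnings = R$3,170,940.00.
Degree of combined leverage = contribution ÷ (EBIT − I) = R$7,655,240.00 ÷ R$3,170,940.00 = 2.4142.
EPS therefore changes by 2.4142 × (-18.4%) = -44.4%.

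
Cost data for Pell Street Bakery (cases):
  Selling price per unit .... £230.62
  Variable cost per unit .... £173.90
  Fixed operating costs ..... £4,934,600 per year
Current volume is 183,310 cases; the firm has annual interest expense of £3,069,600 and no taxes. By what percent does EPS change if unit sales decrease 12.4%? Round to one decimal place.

-53.9%

Total contribution margin = 183,310 × £56.72 = £10,397,343.20.
Subtracting fixed costs: EBIT = £10,397,343.20 − £4,934,600 = £5,462,743.20.
Interest = £3,069,600.00, so EBIT − I = £2,393,143.20.
DCL = total CM / (EBIT − I) = £10,397,343.20 / £2,393,143.20 = 4.3446.
%ΔEPS = DCL × %ΔSales = 4.3446 × -12.4% = -53.9%.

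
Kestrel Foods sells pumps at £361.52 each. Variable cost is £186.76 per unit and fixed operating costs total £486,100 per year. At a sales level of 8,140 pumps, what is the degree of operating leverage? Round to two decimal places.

At 8,140 units, contribution = 8,140 × £174.76 = £1,422,546.40.
EBIT = £1,422,546.40 − £486,100 = £936,446.40.
Degree of operating leverage = £1,422,546.40 / £936,446.40 = 1.5191.

1.52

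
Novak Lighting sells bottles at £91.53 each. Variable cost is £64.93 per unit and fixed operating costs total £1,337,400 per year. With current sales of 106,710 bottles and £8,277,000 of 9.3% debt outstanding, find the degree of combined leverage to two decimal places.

Total contribution margin = 106,710 × £26.60 = £2,838,486.00.
EBIT = £2,838,486.00 − £1,337,400 = £1,501,086.00. Interest = £769,761.00.
DOL = £2,838,486.00 ÷ £1,501,086.00 = 1.8910; DFL = £1,501,086.00 ÷ £731,325.00 = 2.0526.
Combined leverage = 1.8910 × 2.0526 = 3.8815.

3.88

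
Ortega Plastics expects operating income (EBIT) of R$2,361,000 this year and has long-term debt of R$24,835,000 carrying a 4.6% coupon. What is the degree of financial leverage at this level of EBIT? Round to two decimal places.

Interest = R$1,142,410.00.
DFL = EBIT ÷ (EBIT − I) = R$2,361,000 ÷ (R$2,361,000 − R$1,142,410.00) = R$2,361,000 ÷ R$1,218,590.00 = 1.9375.

1.94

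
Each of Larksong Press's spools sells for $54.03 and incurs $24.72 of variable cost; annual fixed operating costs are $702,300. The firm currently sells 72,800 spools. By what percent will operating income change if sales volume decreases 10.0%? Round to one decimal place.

-14.9%

Contribution at this volume is 72,800 × $29.31 = $2,133,768.00.
Subtracting fixed costs: EBIT = $2,133,768.00 − $702,300 = $1,431,468.00.
DOL = contribution ÷ EBIT = $2,133,768.00 ÷ $1,431,468.00 = 1.4906.
So EBIT moves 1.4906 × (-10.0%) = -14.9%.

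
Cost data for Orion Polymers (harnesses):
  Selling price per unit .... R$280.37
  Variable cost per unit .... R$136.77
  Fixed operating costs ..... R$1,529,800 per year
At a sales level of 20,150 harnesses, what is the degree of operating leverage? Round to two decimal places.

At 20,150 units, contribution = 20,150 × R$143.60 = R$2,893,540.00.
Operating income = contribution − fixed costs = R$2,893,540.00 − R$1,529,800 = R$1,363,740.00.
DOL = contribution ÷ EBIT = R$2,893,540.00 ÷ R$1,363,740.00 = 2.1218.

2.12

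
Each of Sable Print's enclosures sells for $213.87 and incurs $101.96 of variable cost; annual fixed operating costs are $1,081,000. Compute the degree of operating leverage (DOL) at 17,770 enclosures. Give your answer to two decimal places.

2.19

At 17,770 units, contribution = 17,770 × $111.91 = $1,988,640.70.
EBIT = $1,988,640.70 − $1,081,000 = $907,640.70.
Degree of operating leverage = $1,988,640.70 / $907,640.70 = 2.1910.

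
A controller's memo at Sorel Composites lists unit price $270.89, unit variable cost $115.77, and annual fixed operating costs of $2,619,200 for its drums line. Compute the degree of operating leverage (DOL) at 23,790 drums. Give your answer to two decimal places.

3.45

Contribution at this volume is 23,790 × $155.12 = $3,690,304.80.
EBIT = $3,690,304.80 − $2,619,200 = $1,071,104.80.
DOL = contribution ÷ EBIT = $3,690,304.80 ÷ $1,071,104.80 = 3.4453.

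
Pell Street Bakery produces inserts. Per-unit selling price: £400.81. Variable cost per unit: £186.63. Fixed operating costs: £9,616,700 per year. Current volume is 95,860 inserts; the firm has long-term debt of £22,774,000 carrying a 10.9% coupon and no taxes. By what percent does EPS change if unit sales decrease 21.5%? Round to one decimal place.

-52.3%

At 95,860 units, contribution = 95,860 × £214.18 = £20,531,294.80.
Operating income = contribution − fixed costs = £20,531,294.80 − £9,616,700 = £10,914,594.80.
Interest = £2,482,366.00, so EBIT − I = £8,432,228.80.
DCL = total CM / (EBIT − I) = £20,531,294.80 / £8,432,228.80 = 2.4349.
%ΔEPS = DCL × %ΔSales = 2.4349 × -21.5% = -52.3%.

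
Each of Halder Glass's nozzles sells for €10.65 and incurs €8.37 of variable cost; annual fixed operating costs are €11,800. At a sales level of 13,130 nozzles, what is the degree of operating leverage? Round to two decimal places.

At 13,130 units, contribution = 13,130 × €2.28 = €29,936.40.
Operating income = contribution − fixed costs = €29,936.40 − €11,800 = €18,136.40.
So DOL = total CM / EBIT = €29,936.40 / €18,136.40 = 1.6506.

1.65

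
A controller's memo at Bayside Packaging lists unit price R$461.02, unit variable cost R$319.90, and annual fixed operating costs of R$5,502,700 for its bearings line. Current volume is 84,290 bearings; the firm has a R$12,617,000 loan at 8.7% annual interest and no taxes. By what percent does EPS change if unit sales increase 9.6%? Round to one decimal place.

At 84,290 units, contribution = 84,290 × R$141.12 = R$11,895,004.80.
EBIT = R$11,895,004.80 − R$5,502,700 = R$6,392,304.80.
After interest of R$1,097,679.00, pre-tax earnings = R$5,294,625.80.
Degree of combined leverage = contribution ÷ (EBIT − I) = R$11,895,004.80 ÷ R$5,294,625.80 = 2.2466.
EPS therefore changes by 2.2466 × (+9.6%) = +21.6%.

+21.6%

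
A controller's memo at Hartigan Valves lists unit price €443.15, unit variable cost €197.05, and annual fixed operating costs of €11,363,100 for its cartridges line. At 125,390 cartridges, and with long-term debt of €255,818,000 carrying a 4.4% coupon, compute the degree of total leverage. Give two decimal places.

3.75

Total contribution margin = 125,390 × €246.10 = €30,858,479.00.
Operating income = contribution − fixed costs = €30,858,479.00 − €11,363,100 = €19,495,379.00. Interest = €11,255,992.00.
DOL = €30,858,479.00 ÷ €19,495,379.00 = 1.5829; DFL = €19,495,379.00 ÷ €8,239,387.00 = 2.3661.
Combined leverage = 1.5829 × 2.3661 = 3.7453.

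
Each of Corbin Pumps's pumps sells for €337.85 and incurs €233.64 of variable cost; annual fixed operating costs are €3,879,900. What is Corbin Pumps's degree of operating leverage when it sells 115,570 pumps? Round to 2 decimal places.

Total contribution margin = 115,570 × €104.21 = €12,043,549.70.
Subtracting fixed costs: EBIT = €12,043,549.70 − €3,879,900 = €8,163,649.70.
DOL = contribution ÷ EBIT = €12,043,549.70 ÷ €8,163,649.70 = 1.4753.

1.48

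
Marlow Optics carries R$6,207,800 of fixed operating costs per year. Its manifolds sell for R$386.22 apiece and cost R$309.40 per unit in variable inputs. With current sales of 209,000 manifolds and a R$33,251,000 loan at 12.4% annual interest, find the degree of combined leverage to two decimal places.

At 209,000 units, contribution = 209,000 × R$76.82 = R$16,055,380.00.
Operating income = contribution − fixed costs = R$16,055,380.00 − R$6,207,800 = R$9,847,580.00. Interest = R$4,123,124.00, so EBIT − I = R$5,724,456.00.
DCL = contribution ÷ (EBIT − I) = R$16,055,380.00 ÷ R$5,724,456.00 = 2.8047.

2.80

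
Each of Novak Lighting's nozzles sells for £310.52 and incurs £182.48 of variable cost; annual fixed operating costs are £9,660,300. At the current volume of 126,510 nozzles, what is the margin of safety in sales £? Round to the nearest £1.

Unit CM = price − variable cost = £310.52 − £182.48 = £128.04. Break-even units = £9,660,300 ÷ £128.04 = 75,447.52; break-even revenue = 75,447.52 × £310.52 = £23,427,962.79.
Current sales = 126,510 × £310.52 = £39,283,885.20.
Margin of safety = £39,283,885.20 − £23,427,962.79 = £15,855,922.

£15,855,922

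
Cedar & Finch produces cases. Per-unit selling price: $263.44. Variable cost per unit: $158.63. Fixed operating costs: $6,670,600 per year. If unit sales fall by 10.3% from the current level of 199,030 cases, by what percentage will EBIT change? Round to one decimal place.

Contribution at this volume is 199,030 × $104.81 = $20,860,334.30.
Subtracting fixed costs: EBIT = $20,860,334.30 − $6,670,600 = $14,189,734.30.
Degree of operating leverage = $20,860,334.30 / $14,189,734.30 = 1.4701.
So EBIT moves 1.4701 × (-10.3%) = -15.1%.

-15.1%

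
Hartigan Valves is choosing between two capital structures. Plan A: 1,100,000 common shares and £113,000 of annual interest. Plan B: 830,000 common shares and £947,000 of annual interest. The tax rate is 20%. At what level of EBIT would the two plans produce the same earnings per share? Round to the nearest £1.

Set EPS_A = EPS_B: (EBIT − £113,000)(1 − 0.20) ÷ 1,100,000 = (EBIT − £947,000)(1 − 0.20) ÷ 830,000.
Cancelling (1 − t) and cross-multiplying: 830,000·(EBIT − 113,000) = 1,100,000·(EBIT − 947,000).
EBIT × (1,100,000 − 830,000) = 947,000 × 1,100,000 − 113,000 × 830,000 = 947,910,000,000, so EBIT = 947,910,000,000 ÷ 270,000 = 3,510,777.78.

£3,510,778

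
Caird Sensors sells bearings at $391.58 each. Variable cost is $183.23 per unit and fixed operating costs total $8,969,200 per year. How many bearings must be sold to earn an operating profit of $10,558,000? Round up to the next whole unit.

Contribution margin per unit = $391.58 − $183.23 = $208.35.
Units = (FC + target) / CM = ($8,969,200 + $10,558,000) / $208.35 = 93,723.06, so 93,724 bearings.

93,724 bearings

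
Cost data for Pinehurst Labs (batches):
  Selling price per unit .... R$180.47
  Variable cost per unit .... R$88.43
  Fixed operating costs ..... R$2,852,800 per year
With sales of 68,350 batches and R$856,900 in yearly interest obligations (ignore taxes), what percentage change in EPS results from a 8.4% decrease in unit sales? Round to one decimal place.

-20.5%

Contribution at this volume is 68,350 × R$92.04 = R$6,290,934.00.
Subtracting fixed costs: EBIT = R$6,290,934.00 − R$2,852,800 = R$3,438,134.00.
Interest = R$856,900.00, so EBIT − I = R$2,581,234.00.
DCL = total CM / (EBIT − I) = R$6,290,934.00 / R$2,581,234.00 = 2.4372.
EPS therefore changes by 2.4372 × (-8.4%) = -20.5%.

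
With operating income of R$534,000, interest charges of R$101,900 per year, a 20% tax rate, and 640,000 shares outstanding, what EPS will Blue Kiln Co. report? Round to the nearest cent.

Interest = R$101,900.00, so EBT = R$534,000 − R$101,900.00 = R$432,100.00.
Net income = R$432,100.00 × (1 − 0.20) = R$345,680.00.
EPS = R$345,680.00 ÷ 640,000 = R$0.54.

R$0.54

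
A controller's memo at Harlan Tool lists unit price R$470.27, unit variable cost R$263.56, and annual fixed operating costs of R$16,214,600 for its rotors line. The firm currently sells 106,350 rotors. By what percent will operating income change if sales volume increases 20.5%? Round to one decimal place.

+78.1%

Contribution at this volume is 106,350 × R$206.71 = R$21,983,608.50.
Subtracting fixed costs: EBIT = R$21,983,608.50 − R$16,214,600 = R$5,769,008.50.
Degree of operating leverage = R$21,983,608.50 / R$5,769,008.50 = 3.8106.
Operating income changes by 3.8106 × +20.5% = +78.1%.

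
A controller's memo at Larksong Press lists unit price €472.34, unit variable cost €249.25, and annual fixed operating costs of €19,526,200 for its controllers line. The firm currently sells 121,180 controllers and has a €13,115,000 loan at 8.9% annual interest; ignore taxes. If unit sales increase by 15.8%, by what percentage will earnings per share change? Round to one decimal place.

Contribution at this volume is 121,180 × €223.09 = €27,034,046.20.
Subtracting fixed costs: EBIT = €27,034,046.20 − €19,526,200 = €7,507,846.20.
Interest = €1,167,235.00, so EBIT − I = €6,340,611.20.
Degree of combined leverage = contribution ÷ (EBIT − I) = €27,034,046.20 ÷ €6,340,611.20 = 4.2636.
EPS therefore changes by 4.2636 × (+15.8%) = +67.4%.

+67.4%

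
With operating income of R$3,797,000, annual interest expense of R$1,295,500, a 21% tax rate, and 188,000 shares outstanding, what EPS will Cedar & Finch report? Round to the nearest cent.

Pre-tax income = R$3,797,000 − R$1,295,500.00 = R$2,501,500.00.
Net income = R$2,501,500.00 × (1 − 0.21) = R$1,976,185.00.
EPS = R$1,976,185.00 ÷ 188,000 = R$10.51.

R$10.51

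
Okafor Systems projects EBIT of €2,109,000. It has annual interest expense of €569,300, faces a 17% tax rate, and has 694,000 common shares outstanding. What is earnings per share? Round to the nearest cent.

€1.84

Pre-tax income = €2,109,000 − €569,300.00 = €1,539,700.00.
After tax at 17%: net income = €1,539,700.00 × 0.83 = €1,277,951.00.
Per share: €1,277,951.00 / 694,000 shares = €1.84.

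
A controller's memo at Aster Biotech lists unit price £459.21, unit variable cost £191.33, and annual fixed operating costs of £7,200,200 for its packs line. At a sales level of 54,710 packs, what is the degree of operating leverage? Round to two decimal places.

Total contribution margin = 54,710 × £267.88 = £14,655,714.80.
Subtracting fixed costs: EBIT = £14,655,714.80 − £7,200,200 = £7,455,514.80.
Degree of operating leverage = £14,655,714.80 / £7,455,514.80 = 1.9658.

1.97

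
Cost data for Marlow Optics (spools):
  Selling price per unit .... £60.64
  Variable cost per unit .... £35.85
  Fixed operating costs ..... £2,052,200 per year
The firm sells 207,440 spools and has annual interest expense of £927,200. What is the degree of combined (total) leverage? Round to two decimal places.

At 207,440 units, contribution = 207,440 × £24.79 = £5,142,437.60.
EBIT = £5,142,437.60 − £2,052,200 = £3,090,237.60. Interest = £927,200.00, so EBIT − I = £2,163,037.60.
DCL = contribution ÷ (EBIT − I) = £5,142,437.60 ÷ £2,163,037.60 = 2.3774.

2.38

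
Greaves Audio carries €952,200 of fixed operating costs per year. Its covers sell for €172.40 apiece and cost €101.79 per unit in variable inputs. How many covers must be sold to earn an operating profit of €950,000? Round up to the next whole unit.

26,940 covers

Unit CM = price − variable cost = €172.40 − €101.79 = €70.61.
Need Q such that Q × €70.61 − €952,200 = €950,000, i.e. Q = €1,902,200 / €70.61 = 26,939.53 → 26,940.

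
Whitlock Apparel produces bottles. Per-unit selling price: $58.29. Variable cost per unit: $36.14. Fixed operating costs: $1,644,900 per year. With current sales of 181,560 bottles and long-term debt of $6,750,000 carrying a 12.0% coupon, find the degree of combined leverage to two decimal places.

2.57

Contribution at this volume is 181,560 × $22.15 = $4,021,554.00.
Operating income = contribution − fixed costs = $4,021,554.00 − $1,644,900 = $2,376,654.00. Interest = $810,000.00, so EBIT − I = $1,566,654.00.
DCL = contribution ÷ (EBIT − I) = $4,021,554.00 ÷ $1,566,654.00 = 2.5670.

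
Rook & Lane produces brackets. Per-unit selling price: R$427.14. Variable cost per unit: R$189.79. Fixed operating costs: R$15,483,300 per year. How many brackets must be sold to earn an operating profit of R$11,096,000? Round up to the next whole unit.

Contribution margin per unit = R$427.14 − R$189.79 = R$237.35.
Need Q such that Q × R$237.35 − R$15,483,300 = R$11,096,000, i.e. Q = R$26,579,300 / R$237.35 = 111,983.57 → 111,984.

111,984 brackets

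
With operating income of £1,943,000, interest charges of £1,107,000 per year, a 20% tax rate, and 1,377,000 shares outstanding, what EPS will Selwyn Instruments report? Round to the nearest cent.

£0.49

Interest = £1,107,000.00, so EBT = £1,943,000 − £1,107,000.00 = £836,000.00.
Net income = £836,000.00 × (1 − 0.20) = £668,800.00.
Per share: £668,800.00 / 1,377,000 shares = £0.49.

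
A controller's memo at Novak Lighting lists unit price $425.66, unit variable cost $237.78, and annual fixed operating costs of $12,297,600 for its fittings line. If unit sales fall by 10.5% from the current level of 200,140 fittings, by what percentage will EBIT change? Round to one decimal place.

-15.6%

Total contribution margin = 200,140 × $187.88 = $37,602,303.20.
EBIT = $37,602,303.20 − $12,297,600 = $25,304,703.20.
So DOL = total CM / EBIT = $37,602,303.20 / $25,304,703.20 = 1.4860.
Operating income changes by 1.4860 × -10.5% = -15.6%.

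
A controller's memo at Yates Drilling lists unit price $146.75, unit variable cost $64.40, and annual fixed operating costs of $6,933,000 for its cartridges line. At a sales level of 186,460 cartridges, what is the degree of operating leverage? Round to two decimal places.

Total contribution margin = 186,460 × $82.35 = $15,354,981.00.
EBIT = $15,354,981.00 − $6,933,000 = $8,421,981.00.
DOL = contribution ÷ EBIT = $15,354,981.00 ÷ $8,421,981.00 = 1.8232.

1.82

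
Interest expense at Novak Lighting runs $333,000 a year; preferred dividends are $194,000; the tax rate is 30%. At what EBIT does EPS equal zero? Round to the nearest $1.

Preferred dividends are paid after tax, so their pre-tax equivalent is $194,000 ÷ (1 − 0.30) = $277,142.86.
Financial break-even EBIT = interest + D_p ÷ (1 − t) = $333,000 + $277,142.86 = $610,142.86.

$610,143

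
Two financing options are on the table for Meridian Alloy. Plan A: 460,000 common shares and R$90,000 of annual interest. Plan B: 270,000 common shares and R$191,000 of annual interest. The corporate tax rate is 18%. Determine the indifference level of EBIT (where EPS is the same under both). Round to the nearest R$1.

Set EPS_A = EPS_B: (EBIT − R$90,000)(1 − 0.18) ÷ 460,000 = (EBIT − R$191,000)(1 − 0.18) ÷ 270,000.
Cancelling (1 − t) and cross-multiplying: 270,000·(EBIT − 90,000) = 460,000·(EBIT − 191,000).
EBIT × (460,000 − 270,000) = 191,000 × 460,000 − 90,000 × 270,000 = 63,560,000,000, so EBIT = 63,560,000,000 ÷ 190,000 = 334,526.32.

R$334,526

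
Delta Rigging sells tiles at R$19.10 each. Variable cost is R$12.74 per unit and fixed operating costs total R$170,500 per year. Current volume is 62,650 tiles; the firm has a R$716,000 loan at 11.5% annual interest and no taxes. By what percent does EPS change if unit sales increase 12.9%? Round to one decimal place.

At 62,650 units, contribution = 62,650 × R$6.36 = R$398,454.00.
Subtracting fixed costs: EBIT = R$398,454.00 − R$170,500 = R$227,954.00.
After interest of R$82,340.00, pre-tax earnings = R$145,614.00.
Degree of combined leverage = contribution ÷ (EBIT − I) = R$398,454.00 ÷ R$145,614.00 = 2.7364.
%ΔEPS = DCL × %ΔSales = 2.7364 × +12.9% = +35.3%.

+35.3%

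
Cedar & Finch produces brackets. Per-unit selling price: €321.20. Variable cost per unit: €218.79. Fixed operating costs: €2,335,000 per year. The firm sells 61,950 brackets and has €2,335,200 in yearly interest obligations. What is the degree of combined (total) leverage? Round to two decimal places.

Total contribution margin = 61,950 × €102.41 = €6,344,299.50.
Subtracting fixed costs: EBIT = €6,344,299.50 − €2,335,000 = €4,009,299.50. Interest = €2,335,200.00.
DOL = €6,344,299.50 ÷ €4,009,299.50 = 1.5824; DFL = €4,009,299.50 ÷ €1,674,099.50 = 2.3949.
DCL = DOL × DFL = 1.5824 × 2.3949 = 3.7897.

3.79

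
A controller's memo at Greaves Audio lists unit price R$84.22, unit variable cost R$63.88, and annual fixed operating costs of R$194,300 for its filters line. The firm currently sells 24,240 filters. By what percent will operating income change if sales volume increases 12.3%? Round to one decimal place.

Total contribution margin = 24,240 × R$20.34 = R$493,041.60.
EBIT = R$493,041.60 − R$194,300 = R$298,741.60.
DOL = contribution ÷ EBIT = R$493,041.60 ÷ R$298,741.60 = 1.6504.
Operating income changes by 1.6504 × +12.3% = +20.3%.

+20.3%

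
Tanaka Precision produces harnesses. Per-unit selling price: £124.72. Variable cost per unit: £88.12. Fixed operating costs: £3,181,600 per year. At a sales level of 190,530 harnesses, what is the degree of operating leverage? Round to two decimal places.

1.84

At 190,530 units, contribution = 190,530 × £36.60 = £6,973,398.00.
EBIT = £6,973,398.00 − £3,181,600 = £3,791,798.00.
DOL = contribution ÷ EBIT = £6,973,398.00 ÷ £3,791,798.00 = 1.8391.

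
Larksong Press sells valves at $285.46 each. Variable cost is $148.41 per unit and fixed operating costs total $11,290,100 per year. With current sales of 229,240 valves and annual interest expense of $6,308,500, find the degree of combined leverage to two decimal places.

Contribution at this volume is 229,240 × $137.05 = $31,417,342.00.
Subtracting fixed costs: EBIT = $31,417,342.00 − $11,290,100 = $20,127,242.00. Interest = $6,308,500.00.
DOL = $31,417,342.00 ÷ $20,127,242.00 = 1.5609; DFL = $20,127,242.00 ÷ $13,818,742.00 = 1.4565.
Combined leverage = 1.5609 × 1.4565 = 2.2735.

2.27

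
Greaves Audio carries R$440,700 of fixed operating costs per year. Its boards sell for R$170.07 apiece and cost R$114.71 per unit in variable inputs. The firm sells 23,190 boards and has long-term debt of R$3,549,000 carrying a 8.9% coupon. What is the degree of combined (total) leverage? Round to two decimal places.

At 23,190 units, contribution = 23,190 × R$55.36 = R$1,283,798.40.
Operating income = contribution − fixed costs = R$1,283,798.40 − R$440,700 = R$843,098.40. Interest = R$315,861.00.
DOL = R$1,283,798.40 ÷ R$843,098.40 = 1.5227; DFL = R$843,098.40 ÷ R$527,237.40 = 1.5991.
DCL = DOL × DFL = 1.5227 × 1.5991 = 2.4349.

2.43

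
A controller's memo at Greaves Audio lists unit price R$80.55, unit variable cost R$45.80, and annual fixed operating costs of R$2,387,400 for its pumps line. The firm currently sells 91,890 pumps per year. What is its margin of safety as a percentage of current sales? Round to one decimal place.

Each unit contributes R$80.55 − R$45.80 = R$34.75. Break-even units = R$2,387,400 ÷ R$34.75 = 68,702.16; break-even revenue = 68,702.16 × R$80.55 = R$5,533,958.85.
Current sales = 91,890 × R$80.55 = R$7,401,739.50.
Margin of safety = (R$7,401,739.50 − R$5,533,958.85) ÷ R$7,401,739.50 = 25.2%.

25.2%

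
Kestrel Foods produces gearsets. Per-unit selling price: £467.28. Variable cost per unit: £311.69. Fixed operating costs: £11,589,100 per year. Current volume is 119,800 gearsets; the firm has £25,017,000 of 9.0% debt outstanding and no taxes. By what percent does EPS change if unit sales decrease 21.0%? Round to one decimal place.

-81.6%

At 119,800 units, contribution = 119,800 × £155.59 = £18,639,682.00.
Subtracting fixed costs: EBIT = £18,639,682.00 − £11,589,100 = £7,050,582.00.
After interest of £2,251,530.00, pre-tax earnings = £4,799,052.00.
Degree of combined leverage = contribution ÷ (EBIT − I) = £18,639,682.00 ÷ £4,799,052.00 = 3.8840.
%ΔEPS = DCL × %ΔSales = 3.8840 × -21.0% = -81.6%.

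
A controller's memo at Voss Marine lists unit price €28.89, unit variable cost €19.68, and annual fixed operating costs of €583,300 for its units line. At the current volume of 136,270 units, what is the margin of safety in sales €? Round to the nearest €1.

Contribution margin per unit = €28.89 − €19.68 = €9.21. Break-even units = €583,300 ÷ €9.21 = 63,333.33; break-even revenue = 63,333.33 × €28.89 = €1,829,700.00.
Actual sales revenue = 136,270 × €28.89 = €3,936,840.30.
Margin of safety = €3,936,840.30 − €1,829,700.00 = €2,107,140.

€2,107,140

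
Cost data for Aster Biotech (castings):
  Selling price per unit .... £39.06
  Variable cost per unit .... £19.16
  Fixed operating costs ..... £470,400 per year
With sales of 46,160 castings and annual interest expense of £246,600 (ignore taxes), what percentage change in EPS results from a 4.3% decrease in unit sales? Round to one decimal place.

-19.6%

At 46,160 units, contribution = 46,160 × £19.90 = £918,584.00.
Operating income = contribution − fixed costs = £918,584.00 − £470,400 = £448,184.00.
After interest of £246,600.00, pre-tax earnings = £201,584.00.
Degree of combined leverage = contribution ÷ (EBIT − I) = £918,584.00 ÷ £201,584.00 = 4.5568.
%ΔEPS = DCL × %ΔSales = 4.5568 × -4.3% = -19.6%.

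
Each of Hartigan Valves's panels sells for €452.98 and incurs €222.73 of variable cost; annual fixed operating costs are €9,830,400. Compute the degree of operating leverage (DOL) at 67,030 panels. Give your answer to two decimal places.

2.75

Total contribution margin = 67,030 × €230.25 = €15,433,657.50.
Subtracting fixed costs: EBIT = €15,433,657.50 − €9,830,400 = €5,603,257.50.
So DOL = total CM / EBIT = €15,433,657.50 / €5,603,257.50 = 2.7544.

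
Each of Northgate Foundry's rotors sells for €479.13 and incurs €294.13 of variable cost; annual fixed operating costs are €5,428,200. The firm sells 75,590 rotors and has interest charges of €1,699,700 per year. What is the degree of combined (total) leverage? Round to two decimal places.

2.04

Contribution at this volume is 75,590 × €185.00 = €13,984,150.00.
EBIT = €13,984,150.00 − €5,428,200 = €8,555,950.00. Interest = €1,699,700.00.
DOL = €13,984,150.00 ÷ €8,555,950.00 = 1.6344; DFL = €8,555,950.00 ÷ €6,856,250.00 = 1.2479.
DCL = DOL × DFL = 1.6344 × 1.2479 = 2.0396.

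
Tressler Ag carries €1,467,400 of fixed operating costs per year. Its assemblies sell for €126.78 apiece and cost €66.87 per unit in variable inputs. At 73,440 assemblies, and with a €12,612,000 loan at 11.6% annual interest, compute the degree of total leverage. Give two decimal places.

At 73,440 units, contribution = 73,440 × €59.91 = €4,399,790.40.
Subtracting fixed costs: EBIT = €4,399,790.40 − €1,467,400 = €2,932,390.40. Interest = €1,462,992.00.
DOL = €4,399,790.40 ÷ €2,932,390.40 = 1.5004; DFL = €2,932,390.40 ÷ €1,469,398.40 = 1.9956.
Combined leverage = 1.5004 × 1.9956 = 2.9942.

2.99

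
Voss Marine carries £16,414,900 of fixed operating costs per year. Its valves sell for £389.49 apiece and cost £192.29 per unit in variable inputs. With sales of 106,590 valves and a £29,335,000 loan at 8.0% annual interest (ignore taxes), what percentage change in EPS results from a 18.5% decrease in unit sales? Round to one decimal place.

-172.2%

At 106,590 units, contribution = 106,590 × £197.20 = £21,019,548.00.
EBIT = £21,019,548.00 − £16,414,900 = £4,604,648.00.
Interest = £2,346,800.00, so EBIT − I = £2,257,848.00.
Degree of combined leverage = contribution ÷ (EBIT − I) = £21,019,548.00 ÷ £2,257,848.00 = 9.3095.
EPS therefore changes by 9.3095 × (-18.5%) = -172.2%.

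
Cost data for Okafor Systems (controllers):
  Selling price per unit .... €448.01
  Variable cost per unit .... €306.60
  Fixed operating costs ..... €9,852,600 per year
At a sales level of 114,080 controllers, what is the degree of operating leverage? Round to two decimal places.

2.57

Total contribution margin = 114,080 × €141.41 = €16,132,052.80.
EBIT = €16,132,052.80 − €9,852,600 = €6,279,452.80.
So DOL = total CM / EBIT = €16,132,052.80 / €6,279,452.80 = 2.5690.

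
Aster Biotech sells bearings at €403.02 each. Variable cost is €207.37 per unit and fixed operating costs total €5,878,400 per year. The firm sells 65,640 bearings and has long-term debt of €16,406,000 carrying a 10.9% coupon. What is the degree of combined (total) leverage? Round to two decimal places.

Total contribution margin = 65,640 × €195.65 = €12,842,466.00.
Subtracting fixed costs: EBIT = €12,842,466.00 − €5,878,400 = €6,964,066.00. Interest = €1,788,254.00.
DOL = €12,842,466.00 ÷ €6,964,066.00 = 1.8441; DFL = €6,964,066.00 ÷ €5,175,812.00 = 1.3455.
Combined leverage = 1.8441 × 1.3455 = 2.4812.

2.48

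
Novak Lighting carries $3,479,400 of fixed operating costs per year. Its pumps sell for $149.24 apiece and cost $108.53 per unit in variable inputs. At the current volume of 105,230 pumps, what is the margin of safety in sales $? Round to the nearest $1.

$2,949,289

Contribution margin per unit = $149.24 − $108.53 = $40.71. Break-even units = $3,479,400 ÷ $40.71 = 85,467.94; break-even revenue = 85,467.94 × $149.24 = $12,755,235.96.
Actual sales revenue = 105,230 × $149.24 = $15,704,525.20.
Margin of safety = $15,704,525.20 − $12,755,235.96 = $2,949,289.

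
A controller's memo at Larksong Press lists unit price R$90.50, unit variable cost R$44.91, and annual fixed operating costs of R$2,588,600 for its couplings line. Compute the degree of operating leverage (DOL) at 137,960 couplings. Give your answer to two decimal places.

1.70

At 137,960 units, contribution = 137,960 × R$45.59 = R$6,289,596.40.
Subtracting fixed costs: EBIT = R$6,289,596.40 − R$2,588,600 = R$3,700,996.40.
So DOL = total CM / EBIT = R$6,289,596.40 / R$3,700,996.40 = 1.6994.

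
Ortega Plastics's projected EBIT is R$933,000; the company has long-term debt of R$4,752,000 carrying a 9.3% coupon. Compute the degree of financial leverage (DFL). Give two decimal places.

1.90

Interest = R$441,936.00.
Degree of financial leverage = EBIT / (EBIT − interest) = R$933,000 / R$491,064.00 = 1.9000.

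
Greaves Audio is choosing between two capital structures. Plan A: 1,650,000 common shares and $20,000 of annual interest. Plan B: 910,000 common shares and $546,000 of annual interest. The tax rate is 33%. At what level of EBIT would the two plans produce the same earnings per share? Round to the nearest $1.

At indifference, (EBIT − 20,000)(1 − t)/1,650,000 = (EBIT − 546,000)(1 − t)/910,000.
The (1 − t) factor cancels: (EBIT − 20,000) × 910,000 = (EBIT − 546,000) × 1,650,000.
EBIT × (1,650,000 − 910,000) = 546,000 × 1,650,000 − 20,000 × 910,000 = 882,700,000,000, so EBIT = 882,700,000,000 ÷ 740,000 = 1,192,837.84.

$1,192,838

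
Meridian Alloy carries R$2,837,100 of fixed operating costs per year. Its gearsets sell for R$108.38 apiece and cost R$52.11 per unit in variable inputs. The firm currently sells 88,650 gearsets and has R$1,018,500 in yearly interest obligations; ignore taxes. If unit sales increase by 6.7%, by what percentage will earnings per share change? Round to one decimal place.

Contribution at this volume is 88,650 × R$56.27 = R$4,988,335.50.
Subtracting fixed costs: EBIT = R$4,988,335.50 − R$2,837,100 = R$2,151,235.50.
Interest = R$1,018,500.00, so EBIT − I = R$1,132,735.50.
Degree of combined leverage = contribution ÷ (EBIT − I) = R$4,988,335.50 ÷ R$1,132,735.50 = 4.4038.
%ΔEPS = DCL × %ΔSales = 4.4038 × +6.7% = +29.5%.

+29.5%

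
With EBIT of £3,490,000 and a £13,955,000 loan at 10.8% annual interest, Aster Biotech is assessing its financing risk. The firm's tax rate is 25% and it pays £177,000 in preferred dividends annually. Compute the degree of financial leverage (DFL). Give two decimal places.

2.00

Annual interest charges come to £1,507,140.00.
Preferred dividends grossed up pre-tax: £177,000 / (1 − 0.25) = £236,000.00.
DFL = EBIT ÷ [EBIT − I − D_p/(1−t)] = £3,490,000 ÷ [£3,490,000 − £1,507,140.00 − £236,000.00] = £3,490,000 ÷ £1,746,860.00 = 1.9979.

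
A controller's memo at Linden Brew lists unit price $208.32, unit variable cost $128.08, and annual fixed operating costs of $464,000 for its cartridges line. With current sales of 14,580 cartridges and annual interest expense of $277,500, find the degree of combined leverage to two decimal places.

Contribution at this volume is 14,580 × $80.24 = $1,169,899.20.
Subtracting fixed costs: EBIT = $1,169,899.20 − $464,000 = $705,899.20. Interest = $277,500.00.
DOL = $1,169,899.20 ÷ $705,899.20 = 1.6573; DFL = $705,899.20 ÷ $428,399.20 = 1.6478.
Combined leverage = 1.6573 × 1.6478 = 2.7309.

2.73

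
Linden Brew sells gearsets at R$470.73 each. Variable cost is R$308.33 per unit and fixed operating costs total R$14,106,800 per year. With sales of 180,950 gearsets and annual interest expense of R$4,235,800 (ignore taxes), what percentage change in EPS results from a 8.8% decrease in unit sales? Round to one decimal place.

At 180,950 units, contribution = 180,950 × R$162.40 = R$29,386,280.00.
EBIT = R$29,386,280.00 − R$14,106,800 = R$15,279,480.00.
After interest of R$4,235,800.00, pre-tax earnings = R$11,043,680.00.
DCL = total CM / (EBIT − I) = R$29,386,280.00 / R$11,043,680.00 = 2.6609.
%ΔEPS = DCL × %ΔSales = 2.6609 × -8.8% = -23.4%.

-23.4%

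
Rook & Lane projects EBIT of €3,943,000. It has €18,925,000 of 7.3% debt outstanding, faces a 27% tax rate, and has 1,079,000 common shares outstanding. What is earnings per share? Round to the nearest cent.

Interest = €1,381,525.00, so EBT = €3,943,000 − €1,381,525.00 = €2,561,475.00.
After tax at 27%: net income = €2,561,475.00 × 0.73 = €1,869,876.75.
EPS = €1,869,876.75 ÷ 1,079,000 = €1.73.

€1.73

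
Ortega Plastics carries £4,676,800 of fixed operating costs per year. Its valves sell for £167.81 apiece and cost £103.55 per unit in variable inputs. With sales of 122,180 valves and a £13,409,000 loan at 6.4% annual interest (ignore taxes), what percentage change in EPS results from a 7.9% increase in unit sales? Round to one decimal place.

+26.8%

Contribution at this volume is 122,180 × £64.26 = £7,851,286.80.
EBIT = £7,851,286.80 − £4,676,800 = £3,174,486.80.
Interest = £858,176.00, so EBIT − I = £2,316,310.80.
Degree of combined leverage = contribution ÷ (EBIT − I) = £7,851,286.80 ÷ £2,316,310.80 = 3.3896.
%ΔEPS = DCL × %ΔSales = 3.3896 × +7.9% = +26.8%.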